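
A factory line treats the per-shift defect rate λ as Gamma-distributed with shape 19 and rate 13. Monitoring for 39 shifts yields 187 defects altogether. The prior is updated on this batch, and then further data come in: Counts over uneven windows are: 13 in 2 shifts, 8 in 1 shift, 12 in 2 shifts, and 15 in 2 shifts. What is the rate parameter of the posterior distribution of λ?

59

Total count 187 over total exposure 39 shifts.
After the first batch: Gamma(19 + 187, 13 + 39) = Gamma(206, 52).
Total count: 13 + 8 + 12 + 15 = 48.
Total exposure: 2 + 1 + 2 + 2 = 7 shifts.
After the second batch: Gamma(206 + 48, 52 + 7) = Gamma(254, 59).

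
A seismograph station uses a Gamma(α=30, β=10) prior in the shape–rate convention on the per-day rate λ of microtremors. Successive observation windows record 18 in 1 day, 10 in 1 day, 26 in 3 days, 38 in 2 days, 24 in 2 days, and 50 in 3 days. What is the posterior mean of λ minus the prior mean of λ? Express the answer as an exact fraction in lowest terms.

65/11

Total count: 18 + 10 + 26 + 38 + 24 + 50 = 166.
Total exposure: 1 + 1 + 3 + 2 + 2 + 3 = 12 days.
Gamma(α, β) with Poisson data over total exposure Σt gives posterior Gamma(α+Σx, β+Σt) = Gamma(196, 22).
Posterior mean = 196/22 = 98/11; prior mean = 30/10 = 3. Difference = 98/11 − 3 = 65/11.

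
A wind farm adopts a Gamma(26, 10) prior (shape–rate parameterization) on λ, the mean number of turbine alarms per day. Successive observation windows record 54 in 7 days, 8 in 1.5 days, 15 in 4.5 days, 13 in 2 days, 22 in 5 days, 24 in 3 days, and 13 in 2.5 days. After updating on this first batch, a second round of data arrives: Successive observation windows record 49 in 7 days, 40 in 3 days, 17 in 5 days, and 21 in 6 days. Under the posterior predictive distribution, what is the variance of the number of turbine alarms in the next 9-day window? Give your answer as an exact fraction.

712116/12769

Total count: 54 + 8 + 15 + 13 + 22 + 24 + 13 = 149.
Total exposure: 7 + 1.5 + 4.5 + 2 + 5 + 3 + 2.5 = 25.5 days.
After the first batch: Gamma(26 + 149, 10 + 25.5) = Gamma(175, 71/2).
Total count: 49 + 40 + 17 + 21 = 127.
Total exposure: 7 + 3 + 5 + 6 = 21 days.
After the second batch: Gamma(175 + 127, 71/2 + 21) = Gamma(302, 113/2).
The posterior predictive for a window of length T is Negative Binomial with variance T·α'·(β'+T)/β'² = 9·302·(131/2)/(12769/4) = 712116/12769.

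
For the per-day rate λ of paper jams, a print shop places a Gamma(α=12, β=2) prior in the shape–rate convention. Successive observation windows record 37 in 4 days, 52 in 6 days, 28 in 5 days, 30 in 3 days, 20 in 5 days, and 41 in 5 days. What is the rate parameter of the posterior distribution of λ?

30

Total count: 37 + 52 + 28 + 30 + 20 + 41 = 208.
Total exposure: 4 + 6 + 5 + 3 + 5 + 5 = 28 days.
Conjugate update: add total count to the shape and total exposure to the rate, giving Gamma(220, 30).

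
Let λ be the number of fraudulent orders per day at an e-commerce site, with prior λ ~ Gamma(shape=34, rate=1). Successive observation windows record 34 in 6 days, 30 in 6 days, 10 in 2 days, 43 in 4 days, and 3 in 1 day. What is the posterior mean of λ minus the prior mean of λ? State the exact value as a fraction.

Total count: 34 + 30 + 10 + 43 + 3 = 120.
Total exposure: 6 + 6 + 2 + 4 + 1 = 19 days.
By Gamma–Poisson conjugacy, the posterior is Gamma(α + Σx, β + Σt) = Gamma(34 + 120, 1 + 19) = Gamma(154, 20).
Posterior mean = 154/20 = 77/10; prior mean = 34/1 = 34. Difference = 77/10 − 34 = -263/10.

-263/10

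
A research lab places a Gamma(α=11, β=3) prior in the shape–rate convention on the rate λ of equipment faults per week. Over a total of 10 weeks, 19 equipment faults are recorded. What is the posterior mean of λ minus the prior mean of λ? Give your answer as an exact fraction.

Total count 19 over total exposure 10 weeks.
Posterior: α' = 11 + 19 = 30, β' = 3 + 10 = 13.
Posterior mean = 30/13 = 30/13; prior mean = 11/3 = 11/3. Difference = 30/13 − 11/3 = -53/39.

-53/39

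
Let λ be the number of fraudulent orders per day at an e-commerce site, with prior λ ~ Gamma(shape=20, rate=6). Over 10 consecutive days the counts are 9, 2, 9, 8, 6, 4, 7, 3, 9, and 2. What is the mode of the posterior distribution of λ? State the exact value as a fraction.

Total count: 9 + 2 + 9 + 8 + 6 + 4 + 7 + 3 + 9 + 2 = 59.
Total exposure: 10 days.
The Gamma prior is conjugate for the Poisson rate, so λ | data ~ Gamma(20+59, 6+10) = Gamma(79, 16).
Posterior mode = (α'−1)/β' = 78/16 = 39/8.

39/8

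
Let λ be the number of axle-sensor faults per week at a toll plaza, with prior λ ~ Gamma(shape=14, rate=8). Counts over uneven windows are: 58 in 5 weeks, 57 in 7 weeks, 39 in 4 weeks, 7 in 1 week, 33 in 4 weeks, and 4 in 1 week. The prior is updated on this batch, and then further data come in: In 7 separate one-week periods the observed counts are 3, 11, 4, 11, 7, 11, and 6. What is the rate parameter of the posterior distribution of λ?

Total count: 58 + 57 + 39 + 7 + 33 + 4 = 198.
Total exposure: 5 + 7 + 4 + 1 + 4 + 1 = 22 weeks.
After the first batch: Gamma(14 + 198, 8 + 22) = Gamma(212, 30).
Total count: 3 + 11 + 4 + 11 + 7 + 11 + 6 = 53.
Total exposure: 7 weeks.
After the second batch: Gamma(212 + 53, 30 + 7) = Gamma(265, 37).

37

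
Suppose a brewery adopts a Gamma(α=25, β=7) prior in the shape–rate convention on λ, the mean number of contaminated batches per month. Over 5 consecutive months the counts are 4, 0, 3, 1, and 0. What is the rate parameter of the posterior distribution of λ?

12

Total count: 4 + 0 + 3 + 1 + 0 = 8.
Total exposure: 5 months.
By Gamma–Poisson conjugacy, the posterior is Gamma(α + Σx, β + Σt) = Gamma(25 + 8, 7 + 5) = Gamma(33, 12).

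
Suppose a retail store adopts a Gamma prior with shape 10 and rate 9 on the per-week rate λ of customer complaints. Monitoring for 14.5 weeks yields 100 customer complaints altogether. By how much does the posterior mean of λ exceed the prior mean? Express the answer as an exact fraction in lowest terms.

Total count 100 over total exposure 14.5 weeks.
By Gamma–Poisson conjugacy, the posterior is Gamma(α + Σx, β + Σt) = Gamma(10 + 100, 9 + 14.5) = Gamma(110, 47/2).
Posterior mean = 110/(47/2) = 220/47; prior mean = 10/9 = 10/9. Difference = 220/47 − 10/9 = 1510/423.

1510/423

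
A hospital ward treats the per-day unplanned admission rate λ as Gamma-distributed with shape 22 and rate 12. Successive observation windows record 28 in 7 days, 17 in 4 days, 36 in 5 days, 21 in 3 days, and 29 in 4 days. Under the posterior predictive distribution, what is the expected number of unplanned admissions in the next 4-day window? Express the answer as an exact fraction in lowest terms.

Total count: 28 + 17 + 36 + 21 + 29 = 131.
Total exposure: 7 + 4 + 5 + 3 + 4 = 23 days.
By Gamma–Poisson conjugacy, the posterior is Gamma(α + Σx, β + Σt) = Gamma(22 + 131, 12 + 23) = Gamma(153, 35).
Predictive mean over a 4-day window = T·E[λ|data] = 4·153/35 = 612/35.

612/35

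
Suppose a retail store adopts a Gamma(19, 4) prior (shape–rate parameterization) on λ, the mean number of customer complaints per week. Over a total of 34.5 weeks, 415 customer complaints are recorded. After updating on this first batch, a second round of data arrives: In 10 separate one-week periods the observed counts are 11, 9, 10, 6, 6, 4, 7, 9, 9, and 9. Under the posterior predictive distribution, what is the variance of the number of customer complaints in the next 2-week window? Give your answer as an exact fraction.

Total count 415 over total exposure 34.5 weeks.
After the first batch: Gamma(19 + 415, 4 + 34.5) = Gamma(434, 77/2).
Total count: 11 + 9 + 10 + 6 + 6 + 4 + 7 + 9 + 9 + 9 = 80.
Total exposure: 10 weeks.
After the second batch: Gamma(434 + 80, 77/2 + 10) = Gamma(514, 97/2).
The posterior predictive for a window of length T is Negative Binomial with variance T·α'·(β'+T)/β'² = 2·514·(101/2)/(9409/4) = 207656/9409.

207656/9409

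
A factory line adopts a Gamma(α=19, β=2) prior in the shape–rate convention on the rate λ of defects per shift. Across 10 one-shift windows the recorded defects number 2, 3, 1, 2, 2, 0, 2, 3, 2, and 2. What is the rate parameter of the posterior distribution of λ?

Total count: 2 + 3 + 1 + 2 + 2 + 0 + 2 + 3 + 2 + 2 = 19.
Total exposure: 10 shifts.
By Gamma–Poisson conjugacy, the posterior is Gamma(α + Σx, β + Σt) = Gamma(19 + 19, 2 + 10) = Gamma(38, 12).

12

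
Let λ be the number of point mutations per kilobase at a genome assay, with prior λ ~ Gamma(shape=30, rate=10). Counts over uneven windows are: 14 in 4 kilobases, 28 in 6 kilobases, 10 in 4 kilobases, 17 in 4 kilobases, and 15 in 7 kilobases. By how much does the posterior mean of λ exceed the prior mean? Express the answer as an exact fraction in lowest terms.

Total count: 14 + 28 + 10 + 17 + 15 = 84.
Total exposure: 4 + 6 + 4 + 4 + 7 = 25 kilobases.
By Gamma–Poisson conjugacy, the posterior is Gamma(α + Σx, β + Σt) = Gamma(30 + 84, 10 + 25) = Gamma(114, 35).
Posterior mean = 114/35 = 114/35; prior mean = 30/10 = 3. Difference = 114/35 − 3 = 9/35.

9/35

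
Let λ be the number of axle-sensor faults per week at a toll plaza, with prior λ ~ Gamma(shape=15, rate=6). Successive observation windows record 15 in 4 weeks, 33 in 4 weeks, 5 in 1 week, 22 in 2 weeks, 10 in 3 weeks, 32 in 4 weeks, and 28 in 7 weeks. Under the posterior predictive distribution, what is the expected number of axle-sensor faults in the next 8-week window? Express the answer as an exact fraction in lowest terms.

1280/31

Total count: 15 + 33 + 5 + 22 + 10 + 32 + 28 = 145.
Total exposure: 4 + 4 + 1 + 2 + 3 + 4 + 7 = 25 weeks.
Conjugate update: add total count to the shape and total exposure to the rate, giving Gamma(160, 31).
Predictive mean over an 8-week window = T·E[λ|data] = 8·160/31 = 1280/31.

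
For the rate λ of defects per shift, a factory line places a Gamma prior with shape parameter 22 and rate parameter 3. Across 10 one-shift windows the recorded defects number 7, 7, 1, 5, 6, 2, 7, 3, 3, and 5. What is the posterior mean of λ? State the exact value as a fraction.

Total count: 7 + 7 + 1 + 5 + 6 + 2 + 7 + 3 + 3 + 5 = 46.
Total exposure: 10 shifts.
The Gamma prior is conjugate for the Poisson rate, so λ | data ~ Gamma(22+46, 3+10) = Gamma(68, 13).
Posterior mean = α'/β' = 68/13.

68/13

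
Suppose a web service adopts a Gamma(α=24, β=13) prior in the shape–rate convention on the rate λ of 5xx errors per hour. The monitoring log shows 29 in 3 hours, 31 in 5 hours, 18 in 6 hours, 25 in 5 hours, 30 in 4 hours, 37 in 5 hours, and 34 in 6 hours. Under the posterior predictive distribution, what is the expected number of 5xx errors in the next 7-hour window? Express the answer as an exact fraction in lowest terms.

Total count: 29 + 31 + 18 + 25 + 30 + 37 + 34 = 204.
Total exposure: 3 + 5 + 6 + 5 + 4 + 5 + 6 = 34 hours.
By Gamma–Poisson conjugacy, the posterior is Gamma(α + Σx, β + Σt) = Gamma(24 + 204, 13 + 34) = Gamma(228, 47).
Predictive mean over a 7-hour window = T·E[λ|data] = 7·228/47 = 1596/47.

1596/47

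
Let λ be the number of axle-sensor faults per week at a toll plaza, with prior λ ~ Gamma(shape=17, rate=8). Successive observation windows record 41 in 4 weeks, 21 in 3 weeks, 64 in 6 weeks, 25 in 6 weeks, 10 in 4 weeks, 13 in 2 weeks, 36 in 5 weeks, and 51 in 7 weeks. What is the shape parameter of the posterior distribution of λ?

Total count: 41 + 21 + 64 + 25 + 10 + 13 + 36 + 51 = 261.
Total exposure: 4 + 3 + 6 + 6 + 4 + 2 + 5 + 7 = 37 weeks.
The Gamma prior is conjugate for the Poisson rate, so λ | data ~ Gamma(17+261, 8+37) = Gamma(278, 45).

278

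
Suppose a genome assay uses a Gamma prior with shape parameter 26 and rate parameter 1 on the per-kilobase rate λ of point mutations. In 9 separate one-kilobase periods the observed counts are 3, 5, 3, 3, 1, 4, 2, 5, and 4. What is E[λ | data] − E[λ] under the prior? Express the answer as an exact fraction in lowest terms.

Total count: 3 + 5 + 3 + 3 + 1 + 4 + 2 + 5 + 4 = 30.
Total exposure: 9 kilobases.
Posterior: α' = 26 + 30 = 56, β' = 1 + 9 = 10.
Posterior mean = 56/10 = 28/5; prior mean = 26/1 = 26. Difference = 28/5 − 26 = -102/5.

-102/5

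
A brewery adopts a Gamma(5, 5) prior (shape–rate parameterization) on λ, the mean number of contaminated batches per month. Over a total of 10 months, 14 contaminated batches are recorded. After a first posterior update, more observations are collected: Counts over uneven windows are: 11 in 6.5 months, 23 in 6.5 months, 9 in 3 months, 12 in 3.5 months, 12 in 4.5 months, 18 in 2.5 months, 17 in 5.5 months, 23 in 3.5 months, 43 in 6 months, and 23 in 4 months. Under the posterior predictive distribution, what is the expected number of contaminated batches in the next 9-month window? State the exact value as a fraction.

3780/121

Total count 14 over total exposure 10 months.
After the first batch: Gamma(5 + 14, 5 + 10) = Gamma(19, 15).
Total count: 11 + 23 + 9 + 12 + 12 + 18 + 17 + 23 + 43 + 23 = 191.
Total exposure: 6.5 + 6.5 + 3 + 3.5 + 4.5 + 2.5 + 5.5 + 3.5 + 6 + 4 = 45.5 months.
After the second batch: Gamma(19 + 191, 15 + 45.5) = Gamma(210, 121/2).
Predictive mean over a 9-month window = T·E[λ|data] = 9·210/(121/2) = 3780/121.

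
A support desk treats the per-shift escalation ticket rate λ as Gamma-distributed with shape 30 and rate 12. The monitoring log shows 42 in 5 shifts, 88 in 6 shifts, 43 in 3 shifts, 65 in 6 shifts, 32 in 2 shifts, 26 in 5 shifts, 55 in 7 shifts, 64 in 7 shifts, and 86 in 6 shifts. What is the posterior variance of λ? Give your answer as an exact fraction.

9/59

Total count: 42 + 88 + 43 + 65 + 32 + 26 + 55 + 64 + 86 = 501.
Total exposure: 5 + 6 + 3 + 6 + 2 + 5 + 7 + 7 + 6 = 47 shifts.
Posterior: α' = 30 + 501 = 531, β' = 12 + 47 = 59.
Posterior variance = α'/β'² = 531/3481 = 9/59.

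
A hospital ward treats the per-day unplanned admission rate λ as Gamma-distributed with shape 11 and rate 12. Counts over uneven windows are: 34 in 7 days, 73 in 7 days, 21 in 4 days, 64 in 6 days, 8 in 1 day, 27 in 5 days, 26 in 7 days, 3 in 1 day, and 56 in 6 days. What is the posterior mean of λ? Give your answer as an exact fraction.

323/56

Total count: 34 + 73 + 21 + 64 + 8 + 27 + 26 + 3 + 56 = 312.
Total exposure: 7 + 7 + 4 + 6 + 1 + 5 + 7 + 1 + 6 = 44 days.
Gamma(α, β) with Poisson data over total exposure Σt gives posterior Gamma(α+Σx, β+Σt) = Gamma(323, 56).
Posterior mean = α'/β' = 323/56.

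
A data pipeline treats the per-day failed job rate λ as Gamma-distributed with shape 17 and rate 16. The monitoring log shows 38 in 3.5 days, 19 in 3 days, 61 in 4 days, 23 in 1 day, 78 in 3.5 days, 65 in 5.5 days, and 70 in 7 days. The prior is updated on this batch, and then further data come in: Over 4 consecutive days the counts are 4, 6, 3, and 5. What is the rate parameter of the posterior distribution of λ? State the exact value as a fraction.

95/2

Total count: 38 + 19 + 61 + 23 + 78 + 65 + 70 = 354.
Total exposure: 3.5 + 3 + 4 + 1 + 3.5 + 5.5 + 7 = 27.5 days.
After the first batch: Gamma(17 + 354, 16 + 27.5) = Gamma(371, 87/2).
Total count: 4 + 6 + 3 + 5 = 18.
Total exposure: 4 days.
After the second batch: Gamma(371 + 18, 87/2 + 4) = Gamma(389, 95/2).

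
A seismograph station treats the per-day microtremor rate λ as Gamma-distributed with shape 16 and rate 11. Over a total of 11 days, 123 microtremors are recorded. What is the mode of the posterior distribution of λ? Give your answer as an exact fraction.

69/11

Total count 123 over total exposure 11 days.
Gamma(α, β) with Poisson data over total exposure Σt gives posterior Gamma(α+Σx, β+Σt) = Gamma(139, 22).
Posterior mode = (α'−1)/β' = 138/22 = 69/11.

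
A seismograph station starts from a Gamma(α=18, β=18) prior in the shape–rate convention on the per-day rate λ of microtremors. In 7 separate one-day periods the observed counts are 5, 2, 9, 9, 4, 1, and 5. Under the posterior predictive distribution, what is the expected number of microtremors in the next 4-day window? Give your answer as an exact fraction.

212/25

Total count: 5 + 2 + 9 + 9 + 4 + 1 + 5 = 35.
Total exposure: 7 days.
The Gamma prior is conjugate for the Poisson rate, so λ | data ~ Gamma(18+35, 18+7) = Gamma(53, 25).
Predictive mean over a 4-day window = T·E[λ|data] = 4·53/25 = 212/25.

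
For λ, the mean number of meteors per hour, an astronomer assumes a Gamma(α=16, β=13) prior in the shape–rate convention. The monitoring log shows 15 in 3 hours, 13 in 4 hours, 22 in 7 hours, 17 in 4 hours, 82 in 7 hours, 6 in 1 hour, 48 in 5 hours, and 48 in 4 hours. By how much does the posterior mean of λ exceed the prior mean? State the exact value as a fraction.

901/208

Total count: 15 + 13 + 22 + 17 + 82 + 6 + 48 + 48 = 251.
Total exposure: 3 + 4 + 7 + 4 + 7 + 1 + 5 + 4 = 35 hours.
Gamma(α, β) with Poisson data over total exposure Σt gives posterior Gamma(α+Σx, β+Σt) = Gamma(267, 48).
Posterior mean = 267/48 = 89/16; prior mean = 16/13 = 16/13. Difference = 89/16 − 16/13 = 901/208.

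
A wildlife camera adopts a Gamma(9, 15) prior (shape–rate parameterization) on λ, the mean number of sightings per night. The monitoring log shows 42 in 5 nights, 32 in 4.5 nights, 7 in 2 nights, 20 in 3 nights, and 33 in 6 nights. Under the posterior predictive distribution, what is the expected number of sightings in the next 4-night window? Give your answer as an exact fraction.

1144/71

Total count: 42 + 32 + 7 + 20 + 33 = 134.
Total exposure: 5 + 4.5 + 2 + 3 + 6 = 20.5 nights.
Gamma(α, β) with Poisson data over total exposure Σt gives posterior Gamma(α+Σx, β+Σt) = Gamma(143, 71/2).
Predictive mean over a 4-night window = T·E[λ|data] = 4·143/(71/2) = 1144/71.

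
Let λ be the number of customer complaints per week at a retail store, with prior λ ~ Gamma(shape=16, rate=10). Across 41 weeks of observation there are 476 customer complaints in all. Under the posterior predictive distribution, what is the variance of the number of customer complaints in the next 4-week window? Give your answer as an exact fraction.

Total count 476 over total exposure 41 weeks.
Gamma(α, β) with Poisson data over total exposure Σt gives posterior Gamma(α+Σx, β+Σt) = Gamma(492, 51).
The posterior predictive for a window of length T is Negative Binomial with variance T·α'·(β'+T)/β'² = 4·492·55/2601 = 36080/867.

36080/867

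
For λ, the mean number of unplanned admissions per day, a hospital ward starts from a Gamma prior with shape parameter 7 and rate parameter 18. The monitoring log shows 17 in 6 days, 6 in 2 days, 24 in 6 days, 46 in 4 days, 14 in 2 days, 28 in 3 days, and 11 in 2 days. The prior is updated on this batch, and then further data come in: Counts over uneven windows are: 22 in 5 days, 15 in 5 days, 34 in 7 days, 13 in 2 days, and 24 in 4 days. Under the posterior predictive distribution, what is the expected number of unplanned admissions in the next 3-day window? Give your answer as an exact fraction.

261/22

Total count: 17 + 6 + 24 + 46 + 14 + 28 + 11 = 146.
Total exposure: 6 + 2 + 6 + 4 + 2 + 3 + 2 = 25 days.
After the first batch: Gamma(7 + 146, 18 + 25) = Gamma(153, 43).
Total count: 22 + 15 + 34 + 13 + 24 = 108.
Total exposure: 5 + 5 + 7 + 2 + 4 = 23 days.
After the second batch: Gamma(153 + 108, 43 + 23) = Gamma(261, 66).
Predictive mean over a 3-day window = T·E[λ|data] = 3·261/66 = 261/22.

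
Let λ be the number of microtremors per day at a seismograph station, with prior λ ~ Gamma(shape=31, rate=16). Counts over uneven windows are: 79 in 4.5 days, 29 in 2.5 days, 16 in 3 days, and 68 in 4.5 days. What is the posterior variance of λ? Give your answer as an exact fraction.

892/3721

Total count: 79 + 29 + 16 + 68 = 192.
Total exposure: 4.5 + 2.5 + 3 + 4.5 = 14.5 days.
By Gamma–Poisson conjugacy, the posterior is Gamma(α + Σx, β + Σt) = Gamma(31 + 192, 16 + 14.5) = Gamma(223, 61/2).
Posterior variance = α'/β'² = 223/(3721/4) = 892/3721.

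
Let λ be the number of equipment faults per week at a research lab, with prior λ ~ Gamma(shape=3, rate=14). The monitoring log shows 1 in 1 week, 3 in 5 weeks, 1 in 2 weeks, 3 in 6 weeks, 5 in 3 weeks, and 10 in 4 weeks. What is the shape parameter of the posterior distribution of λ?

26

Total count: 1 + 3 + 1 + 3 + 5 + 10 = 23.
Total exposure: 1 + 5 + 2 + 6 + 3 + 4 = 21 weeks.
By Gamma–Poisson conjugacy, the posterior is Gamma(α + Σx, β + Σt) = Gamma(3 + 23, 14 + 21) = Gamma(26, 35).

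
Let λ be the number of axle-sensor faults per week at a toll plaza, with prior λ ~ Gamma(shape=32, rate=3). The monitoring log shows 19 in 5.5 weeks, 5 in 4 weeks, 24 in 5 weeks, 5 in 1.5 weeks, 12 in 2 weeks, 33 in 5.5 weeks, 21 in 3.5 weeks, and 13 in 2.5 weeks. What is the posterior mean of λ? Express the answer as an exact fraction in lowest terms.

Total count: 19 + 5 + 24 + 5 + 12 + 33 + 21 + 13 = 132.
Total exposure: 5.5 + 4 + 5 + 1.5 + 2 + 5.5 + 3.5 + 2.5 = 29.5 weeks.
Posterior: α' = 32 + 132 = 164, β' = 3 + 29.5 = 65/2.
Posterior mean = α'/β' = 164/(65/2) = 328/65.

328/65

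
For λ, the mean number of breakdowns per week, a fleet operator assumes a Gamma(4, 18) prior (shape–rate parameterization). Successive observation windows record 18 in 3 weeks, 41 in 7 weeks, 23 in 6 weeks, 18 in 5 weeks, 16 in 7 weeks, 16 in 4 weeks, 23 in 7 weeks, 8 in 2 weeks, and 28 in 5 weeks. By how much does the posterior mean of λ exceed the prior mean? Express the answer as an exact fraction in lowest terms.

1627/576

Total count: 18 + 41 + 23 + 18 + 16 + 16 + 23 + 8 + 28 = 191.
Total exposure: 3 + 7 + 6 + 5 + 7 + 4 + 7 + 2 + 5 = 46 weeks.
By Gamma–Poisson conjugacy, the posterior is Gamma(α + Σx, β + Σt) = Gamma(4 + 191, 18 + 46) = Gamma(195, 64).
Posterior mean = 195/64 = 195/64; prior mean = 4/18 = 2/9. Difference = 195/64 − 2/9 = 1627/576.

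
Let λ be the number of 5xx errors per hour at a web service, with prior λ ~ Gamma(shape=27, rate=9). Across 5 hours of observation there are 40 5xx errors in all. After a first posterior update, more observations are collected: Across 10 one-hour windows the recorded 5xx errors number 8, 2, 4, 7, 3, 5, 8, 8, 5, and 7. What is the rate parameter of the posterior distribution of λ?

Total count 40 over total exposure 5 hours.
After the first batch: Gamma(27 + 40, 9 + 5) = Gamma(67, 14).
Total count: 8 + 2 + 4 + 7 + 3 + 5 + 8 + 8 + 5 + 7 = 57.
Total exposure: 10 hours.
After the second batch: Gamma(67 + 57, 14 + 10) = Gamma(124, 24).

24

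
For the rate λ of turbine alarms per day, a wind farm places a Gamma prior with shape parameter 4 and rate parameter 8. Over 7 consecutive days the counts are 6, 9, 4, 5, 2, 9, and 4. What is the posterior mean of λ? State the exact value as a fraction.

Total count: 6 + 9 + 4 + 5 + 2 + 9 + 4 = 39.
Total exposure: 7 days.
The Gamma prior is conjugate for the Poisson rate, so λ | data ~ Gamma(4+39, 8+7) = Gamma(43, 15).
Posterior mean = α'/β' = 43/15.

43/15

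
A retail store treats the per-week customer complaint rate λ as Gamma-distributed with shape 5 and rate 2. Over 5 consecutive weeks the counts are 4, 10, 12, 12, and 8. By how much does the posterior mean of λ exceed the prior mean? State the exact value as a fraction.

67/14

Total count: 4 + 10 + 12 + 12 + 8 = 46.
Total exposure: 5 weeks.
The Gamma prior is conjugate for the Poisson rate, so λ | data ~ Gamma(5+46, 2+5) = Gamma(51, 7).
Posterior mean = 51/7 = 51/7; prior mean = 5/2 = 5/2. Difference = 51/7 − 5/2 = 67/14.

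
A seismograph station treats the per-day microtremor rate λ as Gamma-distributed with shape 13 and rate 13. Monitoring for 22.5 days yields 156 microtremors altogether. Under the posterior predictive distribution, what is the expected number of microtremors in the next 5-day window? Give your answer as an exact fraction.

1690/71

Total count 156 over total exposure 22.5 days.
Posterior: α' = 13 + 156 = 169, β' = 13 + 22.5 = 71/2.
Predictive mean over a 5-day window = T·E[λ|data] = 5·169/(71/2) = 1690/71.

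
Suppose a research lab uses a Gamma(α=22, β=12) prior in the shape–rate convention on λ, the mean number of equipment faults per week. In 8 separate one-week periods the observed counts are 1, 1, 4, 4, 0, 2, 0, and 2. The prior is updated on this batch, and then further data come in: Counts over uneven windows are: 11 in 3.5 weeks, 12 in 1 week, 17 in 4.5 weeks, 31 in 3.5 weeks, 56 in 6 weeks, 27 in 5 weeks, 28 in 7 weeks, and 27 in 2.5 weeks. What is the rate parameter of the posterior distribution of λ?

53

Total count: 1 + 1 + 4 + 4 + 0 + 2 + 0 + 2 = 14.
Total exposure: 8 weeks.
After the first batch: Gamma(22 + 14, 12 + 8) = Gamma(36, 20).
Total count: 11 + 12 + 17 + 31 + 56 + 27 + 28 + 27 = 209.
Total exposure: 3.5 + 1 + 4.5 + 3.5 + 6 + 5 + 7 + 2.5 = 33 weeks.
After the second batch: Gamma(36 + 209, 20 + 33) = Gamma(245, 53).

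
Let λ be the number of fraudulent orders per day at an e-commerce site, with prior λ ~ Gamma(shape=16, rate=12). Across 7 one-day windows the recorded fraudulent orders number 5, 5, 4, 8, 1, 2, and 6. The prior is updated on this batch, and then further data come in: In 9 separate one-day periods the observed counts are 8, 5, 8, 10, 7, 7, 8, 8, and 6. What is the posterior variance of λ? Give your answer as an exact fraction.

57/392

Total count: 5 + 5 + 4 + 8 + 1 + 2 + 6 = 31.
Total exposure: 7 days.
After the first batch: Gamma(16 + 31, 12 + 7) = Gamma(47, 19).
Total count: 8 + 5 + 8 + 10 + 7 + 7 + 8 + 8 + 6 = 67.
Total exposure: 9 days.
After the second batch: Gamma(47 + 67, 19 + 9) = Gamma(114, 28).
Posterior variance = α'/β'² = 114/784 = 57/392.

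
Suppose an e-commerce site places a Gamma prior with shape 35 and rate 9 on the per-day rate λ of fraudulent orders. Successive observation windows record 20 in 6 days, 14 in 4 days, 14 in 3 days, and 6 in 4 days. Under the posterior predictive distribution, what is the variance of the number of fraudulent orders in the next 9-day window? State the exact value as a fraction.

Total count: 20 + 14 + 14 + 6 = 54.
Total exposure: 6 + 4 + 3 + 4 = 17 days.
Conjugate update: add total count to the shape and total exposure to the rate, giving Gamma(89, 26).
The posterior predictive for a window of length T is Negative Binomial with variance T·α'·(β'+T)/β'² = 9·89·35/676 = 28035/676.

28035/676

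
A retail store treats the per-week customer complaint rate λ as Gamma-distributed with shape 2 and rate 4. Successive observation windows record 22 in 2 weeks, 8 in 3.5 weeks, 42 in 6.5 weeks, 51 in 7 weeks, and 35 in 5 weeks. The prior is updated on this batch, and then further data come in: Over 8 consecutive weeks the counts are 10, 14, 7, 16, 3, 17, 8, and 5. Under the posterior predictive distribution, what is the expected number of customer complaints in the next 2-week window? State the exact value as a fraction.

Total count: 22 + 8 + 42 + 51 + 35 = 158.
Total exposure: 2 + 3.5 + 6.5 + 7 + 5 = 24 weeks.
After the first batch: Gamma(2 + 158, 4 + 24) = Gamma(160, 28).
Total count: 10 + 14 + 7 + 16 + 3 + 17 + 8 + 5 = 80.
Total exposure: 8 weeks.
After the second batch: Gamma(160 + 80, 28 + 8) = Gamma(240, 36).
Predictive mean over a 2-week window = T·E[λ|data] = 2·240/36 = 40/3.

40/3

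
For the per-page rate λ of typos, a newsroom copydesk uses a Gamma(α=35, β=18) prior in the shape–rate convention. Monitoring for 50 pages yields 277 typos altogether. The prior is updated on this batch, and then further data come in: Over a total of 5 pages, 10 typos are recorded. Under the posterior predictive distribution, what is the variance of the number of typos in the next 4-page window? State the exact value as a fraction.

99176/5329

Total count 277 over total exposure 50 pages.
After the first batch: Gamma(35 + 277, 18 + 50) = Gamma(312, 68).
Total count 10 over total exposure 5 pages.
After the second batch: Gamma(312 + 10, 68 + 5) = Gamma(322, 73).
The posterior predictive for a window of length T is Negative Binomial with variance T·α'·(β'+T)/β'² = 4·322·77/5329 = 99176/5329.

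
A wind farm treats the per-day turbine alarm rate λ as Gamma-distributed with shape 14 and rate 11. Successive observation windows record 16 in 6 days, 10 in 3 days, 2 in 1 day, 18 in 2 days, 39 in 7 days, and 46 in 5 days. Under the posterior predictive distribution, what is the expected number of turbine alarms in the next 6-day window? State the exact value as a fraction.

174/7

Total count: 16 + 10 + 2 + 18 + 39 + 46 = 131.
Total exposure: 6 + 3 + 1 + 2 + 7 + 5 = 24 days.
Conjugate update: add total count to the shape and total exposure to the rate, giving Gamma(145, 35).
Predictive mean over a 6-day window = T·E[λ|data] = 6·145/35 = 174/7.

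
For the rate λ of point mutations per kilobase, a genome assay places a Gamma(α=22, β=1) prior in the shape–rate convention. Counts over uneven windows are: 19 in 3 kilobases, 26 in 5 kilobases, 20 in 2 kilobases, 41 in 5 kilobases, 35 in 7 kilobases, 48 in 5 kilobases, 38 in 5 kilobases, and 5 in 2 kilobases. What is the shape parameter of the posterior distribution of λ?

254

Total count: 19 + 26 + 20 + 41 + 35 + 48 + 38 + 5 = 232.
Total exposure: 3 + 5 + 2 + 5 + 7 + 5 + 5 + 2 = 34 kilobases.
Posterior: α' = 22 + 232 = 254, β' = 1 + 34 = 35.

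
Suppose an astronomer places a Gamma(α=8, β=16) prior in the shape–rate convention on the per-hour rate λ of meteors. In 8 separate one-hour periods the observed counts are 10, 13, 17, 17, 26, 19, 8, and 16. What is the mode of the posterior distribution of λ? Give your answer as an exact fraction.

Total count: 10 + 13 + 17 + 17 + 26 + 19 + 8 + 16 = 126.
Total exposure: 8 hours.
Gamma(α, β) with Poisson data over total exposure Σt gives posterior Gamma(α+Σx, β+Σt) = Gamma(134, 24).
Posterior mode = (α'−1)/β' = 133/24.

133/24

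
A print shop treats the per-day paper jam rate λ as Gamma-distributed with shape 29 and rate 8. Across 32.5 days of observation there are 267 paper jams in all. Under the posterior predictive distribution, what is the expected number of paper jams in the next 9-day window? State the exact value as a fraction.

Total count 267 over total exposure 32.5 days.
Gamma(α, β) with Poisson data over total exposure Σt gives posterior Gamma(α+Σx, β+Σt) = Gamma(296, 81/2).
Predictive mean over a 9-day window = T·E[λ|data] = 9·296/(81/2) = 592/9.

592/9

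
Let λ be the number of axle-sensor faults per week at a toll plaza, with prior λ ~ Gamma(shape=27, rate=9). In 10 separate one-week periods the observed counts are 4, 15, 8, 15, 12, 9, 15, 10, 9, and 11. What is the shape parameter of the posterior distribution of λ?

Total count: 4 + 15 + 8 + 15 + 12 + 9 + 15 + 10 + 9 + 11 = 108.
Total exposure: 10 weeks.
By Gamma–Poisson conjugacy, the posterior is Gamma(α + Σx, β + Σt) = Gamma(27 + 108, 9 + 10) = Gamma(135, 19).

135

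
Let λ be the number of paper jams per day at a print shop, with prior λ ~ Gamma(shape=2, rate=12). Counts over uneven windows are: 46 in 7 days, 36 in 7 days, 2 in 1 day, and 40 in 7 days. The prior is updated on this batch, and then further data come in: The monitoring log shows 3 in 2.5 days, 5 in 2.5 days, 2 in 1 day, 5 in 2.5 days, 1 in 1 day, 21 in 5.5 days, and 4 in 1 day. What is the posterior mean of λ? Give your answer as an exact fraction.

Total count: 46 + 36 + 2 + 40 = 124.
Total exposure: 7 + 7 + 1 + 7 = 22 days.
After the first batch: Gamma(2 + 124, 12 + 22) = Gamma(126, 34).
Total count: 3 + 5 + 2 + 5 + 1 + 21 + 4 = 41.
Total exposure: 2.5 + 2.5 + 1 + 2.5 + 1 + 5.5 + 1 = 16 days.
After the second batch: Gamma(126 + 41, 34 + 16) = Gamma(167, 50).
Posterior mean = α'/β' = 167/50.

167/50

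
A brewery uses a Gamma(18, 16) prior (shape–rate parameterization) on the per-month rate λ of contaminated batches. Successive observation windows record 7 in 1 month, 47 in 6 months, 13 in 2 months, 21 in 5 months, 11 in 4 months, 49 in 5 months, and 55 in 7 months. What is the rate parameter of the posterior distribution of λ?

46

Total count: 7 + 47 + 13 + 21 + 11 + 49 + 55 = 203.
Total exposure: 1 + 6 + 2 + 5 + 4 + 5 + 7 = 30 months.
Posterior: α' = 18 + 203 = 221, β' = 16 + 30 = 46.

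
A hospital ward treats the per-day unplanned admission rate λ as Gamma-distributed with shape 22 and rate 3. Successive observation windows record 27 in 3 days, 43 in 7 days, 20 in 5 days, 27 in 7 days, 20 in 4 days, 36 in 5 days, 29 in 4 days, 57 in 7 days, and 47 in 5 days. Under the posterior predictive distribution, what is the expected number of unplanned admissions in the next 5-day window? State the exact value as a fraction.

Total count: 27 + 43 + 20 + 27 + 20 + 36 + 29 + 57 + 47 = 306.
Total exposure: 3 + 7 + 5 + 7 + 4 + 5 + 4 + 7 + 5 = 47 days.
Conjugate update: add total count to the shape and total exposure to the rate, giving Gamma(328, 50).
Predictive mean over a 5-day window = T·E[λ|data] = 5·328/50 = 164/5.

164/5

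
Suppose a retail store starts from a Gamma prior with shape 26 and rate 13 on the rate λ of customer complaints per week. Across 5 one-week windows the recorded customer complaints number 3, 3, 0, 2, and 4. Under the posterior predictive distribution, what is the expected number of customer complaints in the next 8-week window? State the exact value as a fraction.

152/9

Total count: 3 + 3 + 0 + 2 + 4 = 12.
Total exposure: 5 weeks.
Conjugate update: add total count to the shape and total exposure to the rate, giving Gamma(38, 18).
Predictive mean over an 8-week window = T·E[λ|data] = 8·38/18 = 152/9.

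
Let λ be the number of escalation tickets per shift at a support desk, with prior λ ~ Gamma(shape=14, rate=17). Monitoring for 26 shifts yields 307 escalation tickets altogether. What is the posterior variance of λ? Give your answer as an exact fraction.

Total count 307 over total exposure 26 shifts.
The Gamma prior is conjugate for the Poisson rate, so λ | data ~ Gamma(14+307, 17+26) = Gamma(321, 43).
Posterior variance = α'/β'² = 321/1849.

321/1849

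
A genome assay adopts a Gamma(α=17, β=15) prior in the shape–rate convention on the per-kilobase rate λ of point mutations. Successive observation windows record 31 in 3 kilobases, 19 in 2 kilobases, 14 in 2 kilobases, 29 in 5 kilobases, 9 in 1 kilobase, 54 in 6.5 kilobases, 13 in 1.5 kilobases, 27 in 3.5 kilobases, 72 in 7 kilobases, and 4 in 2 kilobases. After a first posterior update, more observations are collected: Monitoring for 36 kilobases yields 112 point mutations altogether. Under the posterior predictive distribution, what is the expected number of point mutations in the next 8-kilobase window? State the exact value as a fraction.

6416/169

Total count: 31 + 19 + 14 + 29 + 9 + 54 + 13 + 27 + 72 + 4 = 272.
Total exposure: 3 + 2 + 2 + 5 + 1 + 6.5 + 1.5 + 3.5 + 7 + 2 = 33.5 kilobases.
After the first batch: Gamma(17 + 272, 15 + 33.5) = Gamma(289, 97/2).
Total count 112 over total exposure 36 kilobases.
After the second batch: Gamma(289 + 112, 97/2 + 36) = Gamma(401, 169/2).
Predictive mean over an 8-kilobase window = T·E[λ|data] = 8·401/(169/2) = 6416/169.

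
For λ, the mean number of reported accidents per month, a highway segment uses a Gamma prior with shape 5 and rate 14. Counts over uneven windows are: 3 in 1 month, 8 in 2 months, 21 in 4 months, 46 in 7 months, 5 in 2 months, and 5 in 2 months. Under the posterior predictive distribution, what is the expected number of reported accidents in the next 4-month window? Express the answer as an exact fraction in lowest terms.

93/8

Total count: 3 + 8 + 21 + 46 + 5 + 5 = 88.
Total exposure: 1 + 2 + 4 + 7 + 2 + 2 = 18 months.
Posterior: α' = 5 + 88 = 93, β' = 14 + 18 = 32.
Predictive mean over a 4-month window = T·E[λ|data] = 4·93/32 = 93/8.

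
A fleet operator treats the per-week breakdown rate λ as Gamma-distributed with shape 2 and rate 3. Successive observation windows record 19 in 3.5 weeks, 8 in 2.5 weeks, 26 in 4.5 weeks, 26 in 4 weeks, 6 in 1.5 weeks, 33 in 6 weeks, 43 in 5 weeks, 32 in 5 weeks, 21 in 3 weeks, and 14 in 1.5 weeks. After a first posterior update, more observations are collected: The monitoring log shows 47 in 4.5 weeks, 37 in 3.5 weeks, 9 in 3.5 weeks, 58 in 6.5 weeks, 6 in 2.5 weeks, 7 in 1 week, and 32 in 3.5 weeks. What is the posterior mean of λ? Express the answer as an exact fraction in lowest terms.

284/43

Total count: 19 + 8 + 26 + 26 + 6 + 33 + 43 + 32 + 21 + 14 = 228.
Total exposure: 3.5 + 2.5 + 4.5 + 4 + 1.5 + 6 + 5 + 5 + 3 + 1.5 = 36.5 weeks.
After the first batch: Gamma(2 + 228, 3 + 36.5) = Gamma(230, 79/2).
Total count: 47 + 37 + 9 + 58 + 6 + 7 + 32 = 196.
Total exposure: 4.5 + 3.5 + 3.5 + 6.5 + 2.5 + 1 + 3.5 = 25 weeks.
After the second batch: Gamma(230 + 196, 79/2 + 25) = Gamma(426, 129/2).
Posterior mean = α'/β' = 426/(129/2) = 284/43.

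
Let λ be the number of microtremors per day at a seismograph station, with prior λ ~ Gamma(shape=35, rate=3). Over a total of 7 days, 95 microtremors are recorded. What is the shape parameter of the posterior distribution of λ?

130

Total count 95 over total exposure 7 days.
By Gamma–Poisson conjugacy, the posterior is Gamma(α + Σx, β + Σt) = Gamma(35 + 95, 3 + 7) = Gamma(130, 10).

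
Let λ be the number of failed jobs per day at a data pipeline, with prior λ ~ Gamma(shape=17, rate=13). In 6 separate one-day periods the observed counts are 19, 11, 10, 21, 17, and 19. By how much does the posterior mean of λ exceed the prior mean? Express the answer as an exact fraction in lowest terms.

Total count: 19 + 11 + 10 + 21 + 17 + 19 = 97.
Total exposure: 6 days.
By Gamma–Poisson conjugacy, the posterior is Gamma(α + Σx, β + Σt) = Gamma(17 + 97, 13 + 6) = Gamma(114, 19).
Posterior mean = 114/19 = 6; prior mean = 17/13 = 17/13. Difference = 6 − 17/13 = 61/13.

61/13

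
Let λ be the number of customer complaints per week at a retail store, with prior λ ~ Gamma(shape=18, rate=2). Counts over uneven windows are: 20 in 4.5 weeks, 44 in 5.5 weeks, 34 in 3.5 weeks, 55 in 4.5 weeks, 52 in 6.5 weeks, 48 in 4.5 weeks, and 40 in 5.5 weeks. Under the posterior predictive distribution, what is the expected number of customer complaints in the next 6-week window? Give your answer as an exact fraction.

3732/73

Total count: 20 + 44 + 34 + 55 + 52 + 48 + 40 = 293.
Total exposure: 4.5 + 5.5 + 3.5 + 4.5 + 6.5 + 4.5 + 5.5 = 34.5 weeks.
Posterior: α' = 18 + 293 = 311, β' = 2 + 34.5 = 73/2.
Predictive mean over a 6-week window = T·E[λ|data] = 6·311/(73/2) = 3732/73.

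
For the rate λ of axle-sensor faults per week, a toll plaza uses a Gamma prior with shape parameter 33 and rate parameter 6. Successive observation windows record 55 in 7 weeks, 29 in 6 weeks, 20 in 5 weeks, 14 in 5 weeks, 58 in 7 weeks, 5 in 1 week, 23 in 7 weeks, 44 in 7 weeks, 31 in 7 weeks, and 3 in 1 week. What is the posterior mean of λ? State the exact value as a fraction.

Total count: 55 + 29 + 20 + 14 + 58 + 5 + 23 + 44 + 31 + 3 = 282.
Total exposure: 7 + 6 + 5 + 5 + 7 + 1 + 7 + 7 + 7 + 1 = 53 weeks.
Posterior: α' = 33 + 282 = 315, β' = 6 + 53 = 59.
Posterior mean = α'/β' = 315/59.

315/59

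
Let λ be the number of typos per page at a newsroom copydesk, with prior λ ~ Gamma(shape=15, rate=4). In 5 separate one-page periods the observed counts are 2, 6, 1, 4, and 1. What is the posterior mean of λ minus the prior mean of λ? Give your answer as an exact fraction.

Total count: 2 + 6 + 1 + 4 + 1 = 14.
Total exposure: 5 pages.
Conjugate update: add total count to the shape and total exposure to the rate, giving Gamma(29, 9).
Posterior mean = 29/9 = 29/9; prior mean = 15/4 = 15/4. Difference = 29/9 − 15/4 = -19/36.

-19/36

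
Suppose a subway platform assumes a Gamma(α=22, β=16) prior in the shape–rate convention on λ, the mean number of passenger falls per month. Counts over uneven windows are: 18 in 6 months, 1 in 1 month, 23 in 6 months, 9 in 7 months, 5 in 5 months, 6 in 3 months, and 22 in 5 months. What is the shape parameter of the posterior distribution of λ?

Total count: 18 + 1 + 23 + 9 + 5 + 6 + 22 = 84.
Total exposure: 6 + 1 + 6 + 7 + 5 + 3 + 5 = 33 months.
Gamma(α, β) with Poisson data over total exposure Σt gives posterior Gamma(α+Σx, β+Σt) = Gamma(106, 49).

106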